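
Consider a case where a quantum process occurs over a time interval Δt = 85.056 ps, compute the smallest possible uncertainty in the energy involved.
3.869 μeV

Using the energy-time uncertainty principle:
ΔEΔt ≥ ℏ/2

The minimum uncertainty in energy is:
ΔE_min = ℏ/(2Δt)
ΔE_min = (1.055e-34 J·s) / (2 × 8.506e-11 s)
ΔE_min = 6.199e-25 J = 3.869 μeV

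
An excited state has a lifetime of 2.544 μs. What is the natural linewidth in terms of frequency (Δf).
31.280 kHz

Using the energy-time uncertainty principle and E = hf:
ΔEΔt ≥ ℏ/2
hΔf·Δt ≥ ℏ/2

The minimum frequency uncertainty is:
Δf = ℏ/(2hτ) = 1/(4πτ)
Δf = 1/(4π × 2.544e-06 s)
Δf = 3.128e+04 Hz = 31.280 kHz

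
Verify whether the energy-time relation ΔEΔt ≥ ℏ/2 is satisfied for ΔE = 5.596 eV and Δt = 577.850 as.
Yes, it satisfies the uncertainty relation.

Calculate the product ΔEΔt:
ΔE = 5.596 eV = 8.966e-19 J
ΔEΔt = (8.966e-19 J) × (5.779e-16 s)
ΔEΔt = 5.181e-34 J·s

Compare to the minimum allowed value ℏ/2:
ℏ/2 = 5.273e-35 J·s

Since ΔEΔt = 5.181e-34 J·s ≥ 5.273e-35 J·s = ℏ/2,
this satisfies the uncertainty relation.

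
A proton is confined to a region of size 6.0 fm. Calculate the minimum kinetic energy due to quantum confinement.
144.096 keV

Using the uncertainty principle:

1. Position uncertainty: Δx ≈ 6.000e-15 m
2. Minimum momentum uncertainty: Δp = ℏ/(2Δx) = 8.788e-21 kg·m/s
3. Minimum kinetic energy:
   KE = (Δp)²/(2m) = (8.788e-21)²/(2 × 1.673e-27 kg)
   KE = 2.309e-14 J = 144.096 keV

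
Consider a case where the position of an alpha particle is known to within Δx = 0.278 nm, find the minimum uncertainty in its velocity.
28.545 m/s

Using the Heisenberg uncertainty principle and Δp = mΔv:
ΔxΔp ≥ ℏ/2
Δx(mΔv) ≥ ℏ/2

The minimum uncertainty in velocity is:
Δv_min = ℏ/(2mΔx)
Δv_min = (1.055e-34 J·s) / (2 × 6.645e-27 kg × 2.780e-10 m)
Δv_min = 2.854e+01 m/s = 28.545 m/s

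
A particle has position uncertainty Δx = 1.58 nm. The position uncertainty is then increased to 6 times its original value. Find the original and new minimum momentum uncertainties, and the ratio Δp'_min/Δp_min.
Original Δp_min = 3.337 × 10^-26 kg·m/s; new Δp'_min = 5.562 × 10^-27 kg·m/s; ratio Δp'_min/Δp_min = 1/6.

From the uncertainty principle ΔxΔp ≥ ℏ/2, the minimum momentum uncertainty is Δp_min = ℏ/(2Δx).

Original (Δx = 1.58 nm = 1.580e-09 m):
Δp_min = (1.055e-34 J·s)/(2 × 1.580e-09 m) = 3.337e-26 kg·m/s

When Δx → 6Δx:
Δp'_min = ℏ/(2 × 6Δx) = (1/6) × ℏ/(2Δx) = (1/6) × Δp_min
Δp'_min = 1/6 × 3.337e-26 kg·m/s = 5.562e-27 kg·m/s

Since Δp_min ∝ 1/Δx, when Δx is increased to 6 times its original value, Δp_min decreases to 1/6 of its original value.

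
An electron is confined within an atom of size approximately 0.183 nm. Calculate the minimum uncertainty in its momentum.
2.881 × 10^-25 kg·m/s

Using the Heisenberg uncertainty principle:
ΔxΔp ≥ ℏ/2

With Δx ≈ L = 1.830e-10 m (the confinement size):
Δp_min = ℏ/(2Δx)
Δp_min = (1.055e-34 J·s) / (2 × 1.830e-10 m)
Δp_min = 2.881e-25 kg·m/s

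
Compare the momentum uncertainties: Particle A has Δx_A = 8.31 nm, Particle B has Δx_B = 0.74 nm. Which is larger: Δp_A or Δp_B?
Particle B has the larger minimum momentum uncertainty, by a factor of 11.23.

For each particle, the minimum momentum uncertainty is Δp_min = ℏ/(2Δx):

Particle A: Δp_A = ℏ/(2×8.310e-09 m) = 6.345e-27 kg·m/s
Particle B: Δp_B = ℏ/(2×7.400e-10 m) = 7.125e-26 kg·m/s

Ratio: Δp_B/Δp_A = 11.23

Since Δp_min ∝ 1/Δx, the particle with smaller position uncertainty (B) has larger momentum uncertainty.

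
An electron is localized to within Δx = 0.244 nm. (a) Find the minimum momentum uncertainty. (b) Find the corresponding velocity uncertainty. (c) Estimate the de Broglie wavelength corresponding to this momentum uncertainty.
(a) Δp_min = 2.161 × 10^-25 kg·m/s
(b) Δv_min = 237.229 km/s
(c) λ_dB = 3.066 nm

Step-by-step:

(a) From the uncertainty principle:
Δp_min = ℏ/(2Δx) = (1.055e-34 J·s)/(2 × 2.440e-10 m) = 2.161e-25 kg·m/s

(b) The velocity uncertainty:
Δv = Δp/m = (2.161e-25 kg·m/s)/(9.109e-31 kg) = 2.372e+05 m/s = 237.229 km/s

(c) The de Broglie wavelength for this momentum:
λ = h/p = (6.626e-34 J·s)/(2.161e-25 kg·m/s) = 3.066e-09 m = 3.066 nm

Note: The de Broglie wavelength is comparable to the localization size, as expected from wave-particle duality.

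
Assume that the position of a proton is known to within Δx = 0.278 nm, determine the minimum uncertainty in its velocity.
113.398 m/s

Using the Heisenberg uncertainty principle and Δp = mΔv:
ΔxΔp ≥ ℏ/2
Δx(mΔv) ≥ ℏ/2

The minimum uncertainty in velocity is:
Δv_min = ℏ/(2mΔx)
Δv_min = (1.055e-34 J·s) / (2 × 1.673e-27 kg × 2.780e-10 m)
Δv_min = 1.134e+02 m/s = 113.398 m/s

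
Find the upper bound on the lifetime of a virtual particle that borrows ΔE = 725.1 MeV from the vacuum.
4.539 × 10^-25 s

Using the energy-time uncertainty principle:
ΔEΔt ≥ ℏ/2

For a virtual particle borrowing energy ΔE, the maximum lifetime is:
Δt_max = ℏ/(2ΔE)

Converting energy:
ΔE = 725.1 MeV = 1.162e-10 J

Δt_max = (1.055e-34 J·s) / (2 × 1.162e-10 J)
Δt_max = 4.539e-25 s = 4.539 × 10^-25 s

Virtual particles with higher borrowed energy exist for shorter times.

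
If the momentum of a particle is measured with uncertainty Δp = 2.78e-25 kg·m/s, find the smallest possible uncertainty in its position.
189.671 pm

Using the Heisenberg uncertainty principle:
ΔxΔp ≥ ℏ/2

The minimum uncertainty in position is:
Δx_min = ℏ/(2Δp)
Δx_min = (1.055e-34 J·s) / (2 × 2.780e-25 kg·m/s)
Δx_min = 1.897e-10 m = 189.671 pm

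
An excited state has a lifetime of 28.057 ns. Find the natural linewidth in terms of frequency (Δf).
2.836 MHz

Using the energy-time uncertainty principle and E = hf:
ΔEΔt ≥ ℏ/2
hΔf·Δt ≥ ℏ/2

The minimum frequency uncertainty is:
Δf = ℏ/(2hτ) = 1/(4πτ)
Δf = 1/(4π × 2.806e-08 s)
Δf = 2.836e+06 Hz = 2.836 MHz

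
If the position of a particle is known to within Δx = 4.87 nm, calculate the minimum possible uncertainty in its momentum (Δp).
1.083 × 10^-26 kg·m/s

Using the Heisenberg uncertainty principle:
ΔxΔp ≥ ℏ/2

The minimum uncertainty in momentum is:
Δp_min = ℏ/(2Δx)
Δp_min = (1.055e-34 J·s) / (2 × 4.870e-09 m)
Δp_min = 1.083e-26 kg·m/s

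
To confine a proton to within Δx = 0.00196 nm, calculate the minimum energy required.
1.350 eV

Localizing a particle requires giving it sufficient momentum uncertainty:

1. From uncertainty principle: Δp ≥ ℏ/(2Δx)
   Δp_min = (1.055e-34 J·s) / (2 × 1.960e-12 m)
   Δp_min = 2.690e-23 kg·m/s

2. This momentum uncertainty corresponds to kinetic energy:
   KE ≈ (Δp)²/(2m) = (2.690e-23)²/(2 × 1.673e-27 kg)
   KE = 2.163e-19 J = 1.350 eV

Tighter localization requires more energy.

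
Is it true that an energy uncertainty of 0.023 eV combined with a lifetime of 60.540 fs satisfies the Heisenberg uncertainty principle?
Yes, it satisfies the uncertainty relation.

Calculate the product ΔEΔt:
ΔE = 0.023 eV = 3.685e-21 J
ΔEΔt = (3.685e-21 J) × (6.054e-14 s)
ΔEΔt = 2.231e-34 J·s

Compare to the minimum allowed value ℏ/2:
ℏ/2 = 5.273e-35 J·s

Since ΔEΔt = 2.231e-34 J·s ≥ 5.273e-35 J·s = ℏ/2,
this satisfies the uncertainty relation.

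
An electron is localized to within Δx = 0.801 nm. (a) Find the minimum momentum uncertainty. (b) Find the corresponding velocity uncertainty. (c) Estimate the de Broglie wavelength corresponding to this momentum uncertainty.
(a) Δp_min = 6.583 × 10^-26 kg·m/s
(b) Δv_min = 72.264 km/s
(c) λ_dB = 10.066 nm

Step-by-step:

(a) From the uncertainty principle:
Δp_min = ℏ/(2Δx) = (1.055e-34 J·s)/(2 × 8.010e-10 m) = 6.583e-26 kg·m/s

(b) The velocity uncertainty:
Δv = Δp/m = (6.583e-26 kg·m/s)/(9.109e-31 kg) = 7.226e+04 m/s = 72.264 km/s

(c) The de Broglie wavelength for this momentum:
λ = h/p = (6.626e-34 J·s)/(6.583e-26 kg·m/s) = 1.007e-08 m = 10.066 nm

Note: The de Broglie wavelength is comparable to the localization size, as expected from wave-particle duality.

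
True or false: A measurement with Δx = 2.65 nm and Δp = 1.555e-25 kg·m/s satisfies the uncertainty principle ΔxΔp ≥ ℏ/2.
Yes, it satisfies the uncertainty principle.

Calculate the product ΔxΔp:
ΔxΔp = (2.650e-09 m) × (1.555e-25 kg·m/s)
ΔxΔp = 4.121e-34 J·s

Compare to the minimum allowed value ℏ/2:
ℏ/2 = 5.273e-35 J·s

Since ΔxΔp = 4.121e-34 J·s ≥ 5.273e-35 J·s = ℏ/2,
the measurement satisfies the uncertainty principle.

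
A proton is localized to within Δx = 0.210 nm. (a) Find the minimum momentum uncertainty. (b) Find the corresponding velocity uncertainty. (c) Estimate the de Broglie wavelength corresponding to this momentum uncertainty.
(a) Δp_min = 2.511 × 10^-25 kg·m/s
(b) Δv_min = 150.117 m/s
(c) λ_dB = 2.639 nm

Step-by-step:

(a) From the uncertainty principle:
Δp_min = ℏ/(2Δx) = (1.055e-34 J·s)/(2 × 2.100e-10 m) = 2.511e-25 kg·m/s

(b) The velocity uncertainty:
Δv = Δp/m = (2.511e-25 kg·m/s)/(1.673e-27 kg) = 1.501e+02 m/s = 150.117 m/s

(c) The de Broglie wavelength for this momentum:
λ = h/p = (6.626e-34 J·s)/(2.511e-25 kg·m/s) = 2.639e-09 m = 2.639 nm

Note: The de Broglie wavelength is comparable to the localization size, as expected from wave-particle duality.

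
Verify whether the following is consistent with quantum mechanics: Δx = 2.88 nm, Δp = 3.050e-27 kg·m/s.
No, it violates the uncertainty principle (impossible measurement).

Calculate the product ΔxΔp:
ΔxΔp = (2.880e-09 m) × (3.050e-27 kg·m/s)
ΔxΔp = 8.784e-36 J·s

Compare to the minimum allowed value ℏ/2:
ℏ/2 = 5.273e-35 J·s

Since ΔxΔp = 8.784e-36 J·s < 5.273e-35 J·s = ℏ/2,
the measurement violates the uncertainty principle.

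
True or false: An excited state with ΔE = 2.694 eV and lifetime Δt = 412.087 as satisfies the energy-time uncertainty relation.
Yes, it satisfies the uncertainty relation.

Calculate the product ΔEΔt:
ΔE = 2.694 eV = 4.316e-19 J
ΔEΔt = (4.316e-19 J) × (4.121e-16 s)
ΔEΔt = 1.779e-34 J·s

Compare to the minimum allowed value ℏ/2:
ℏ/2 = 5.273e-35 J·s

Since ΔEΔt = 1.779e-34 J·s ≥ 5.273e-35 J·s = ℏ/2,
this satisfies the uncertainty relation.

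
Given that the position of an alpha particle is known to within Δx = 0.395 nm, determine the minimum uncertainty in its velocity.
20.090 m/s

Using the Heisenberg uncertainty principle and Δp = mΔv:
ΔxΔp ≥ ℏ/2
Δx(mΔv) ≥ ℏ/2

The minimum uncertainty in velocity is:
Δv_min = ℏ/(2mΔx)
Δv_min = (1.055e-34 J·s) / (2 × 6.645e-27 kg × 3.950e-10 m)
Δv_min = 2.009e+01 m/s = 20.090 m/s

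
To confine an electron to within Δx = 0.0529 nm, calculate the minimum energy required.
3.404 eV

Localizing a particle requires giving it sufficient momentum uncertainty:

1. From uncertainty principle: Δp ≥ ℏ/(2Δx)
   Δp_min = (1.055e-34 J·s) / (2 × 5.290e-11 m)
   Δp_min = 9.968e-25 kg·m/s

2. This momentum uncertainty corresponds to kinetic energy:
   KE ≈ (Δp)²/(2m) = (9.968e-25)²/(2 × 9.109e-31 kg)
   KE = 5.453e-19 J = 3.404 eV

Tighter localization requires more energy.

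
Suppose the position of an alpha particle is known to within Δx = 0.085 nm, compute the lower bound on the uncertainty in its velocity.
93.359 m/s

Using the Heisenberg uncertainty principle and Δp = mΔv:
ΔxΔp ≥ ℏ/2
Δx(mΔv) ≥ ℏ/2

The minimum uncertainty in velocity is:
Δv_min = ℏ/(2mΔx)
Δv_min = (1.055e-34 J·s) / (2 × 6.645e-27 kg × 8.500e-11 m)
Δv_min = 9.336e+01 m/s = 93.359 m/s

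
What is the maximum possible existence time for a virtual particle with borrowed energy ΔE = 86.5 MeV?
3.805 ys

Using the energy-time uncertainty principle:
ΔEΔt ≥ ℏ/2

For a virtual particle borrowing energy ΔE, the maximum lifetime is:
Δt_max = ℏ/(2ΔE)

Converting energy:
ΔE = 86.5 MeV = 1.386e-11 J

Δt_max = (1.055e-34 J·s) / (2 × 1.386e-11 J)
Δt_max = 3.805e-24 s = 3.805 ys

Virtual particles with higher borrowed energy exist for shorter times.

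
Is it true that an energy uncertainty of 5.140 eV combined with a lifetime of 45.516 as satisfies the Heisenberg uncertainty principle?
No, it violates the uncertainty relation.

Calculate the product ΔEΔt:
ΔE = 5.140 eV = 8.235e-19 J
ΔEΔt = (8.235e-19 J) × (4.552e-17 s)
ΔEΔt = 3.748e-35 J·s

Compare to the minimum allowed value ℏ/2:
ℏ/2 = 5.273e-35 J·s

Since ΔEΔt = 3.748e-35 J·s < 5.273e-35 J·s = ℏ/2,
this violates the uncertainty relation.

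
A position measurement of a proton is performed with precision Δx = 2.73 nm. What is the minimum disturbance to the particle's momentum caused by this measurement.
1.931 × 10^-26 kg·m/s

The uncertainty principle implies that measuring position disturbs momentum:
ΔxΔp ≥ ℏ/2

When we measure position with precision Δx, we necessarily introduce a momentum uncertainty:
Δp ≥ ℏ/(2Δx)
Δp_min = (1.055e-34 J·s) / (2 × 2.730e-09 m)
Δp_min = 1.931e-26 kg·m/s

The more precisely we measure position, the greater the momentum disturbance.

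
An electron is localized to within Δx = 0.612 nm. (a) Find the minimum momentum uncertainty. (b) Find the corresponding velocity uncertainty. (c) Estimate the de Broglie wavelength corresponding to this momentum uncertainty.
(a) Δp_min = 8.616 × 10^-26 kg·m/s
(b) Δv_min = 94.581 km/s
(c) λ_dB = 7.691 nm

Step-by-step:

(a) From the uncertainty principle:
Δp_min = ℏ/(2Δx) = (1.055e-34 J·s)/(2 × 6.120e-10 m) = 8.616e-26 kg·m/s

(b) The velocity uncertainty:
Δv = Δp/m = (8.616e-26 kg·m/s)/(9.109e-31 kg) = 9.458e+04 m/s = 94.581 km/s

(c) The de Broglie wavelength for this momentum:
λ = h/p = (6.626e-34 J·s)/(8.616e-26 kg·m/s) = 7.691e-09 m = 7.691 nm

Note: The de Broglie wavelength is comparable to the localization size, as expected from wave-particle duality.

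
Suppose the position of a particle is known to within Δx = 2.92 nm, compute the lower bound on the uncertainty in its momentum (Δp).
1.806 × 10^-26 kg·m/s

Using the Heisenberg uncertainty principle:
ΔxΔp ≥ ℏ/2

The minimum uncertainty in momentum is:
Δp_min = ℏ/(2Δx)
Δp_min = (1.055e-34 J·s) / (2 × 2.920e-09 m)
Δp_min = 1.806e-26 kg·m/s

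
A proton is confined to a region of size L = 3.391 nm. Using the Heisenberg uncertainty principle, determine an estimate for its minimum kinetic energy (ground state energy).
451.127 neV

Using the uncertainty principle to estimate ground state energy:

1. The position uncertainty is approximately the confinement size:
   Δx ≈ L = 3.391e-09 m

2. From ΔxΔp ≥ ℏ/2, the minimum momentum uncertainty is:
   Δp ≈ ℏ/(2L) = 1.555e-26 kg·m/s

3. The kinetic energy is approximately:
   KE ≈ (Δp)²/(2m) = (1.555e-26)²/(2 × 1.673e-27 kg)
   KE ≈ 7.228e-26 J = 451.127 neV

This is an order-of-magnitude estimate of the ground state energy.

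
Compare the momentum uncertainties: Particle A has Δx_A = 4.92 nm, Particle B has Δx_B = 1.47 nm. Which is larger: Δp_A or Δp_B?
Particle B has the larger minimum momentum uncertainty, by a factor of 3.35.

For each particle, the minimum momentum uncertainty is Δp_min = ℏ/(2Δx):

Particle A: Δp_A = ℏ/(2×4.920e-09 m) = 1.072e-26 kg·m/s
Particle B: Δp_B = ℏ/(2×1.470e-09 m) = 3.587e-26 kg·m/s

Ratio: Δp_B/Δp_A = 3.35

Since Δp_min ∝ 1/Δx, the particle with smaller position uncertainty (B) has larger momentum uncertainty.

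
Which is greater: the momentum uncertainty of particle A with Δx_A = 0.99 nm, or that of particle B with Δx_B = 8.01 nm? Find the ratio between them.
Particle A has the larger minimum momentum uncertainty, by a factor of 8.09.

For each particle, the minimum momentum uncertainty is Δp_min = ℏ/(2Δx):

Particle A: Δp_A = ℏ/(2×9.900e-10 m) = 5.326e-26 kg·m/s
Particle B: Δp_B = ℏ/(2×8.010e-09 m) = 6.583e-27 kg·m/s

Ratio: Δp_A/Δp_B = 8.09

Since Δp_min ∝ 1/Δx, the particle with smaller position uncertainty (A) has larger momentum uncertainty.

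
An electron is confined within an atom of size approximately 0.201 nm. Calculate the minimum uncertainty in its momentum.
2.623 × 10^-25 kg·m/s

Using the Heisenberg uncertainty principle:
ΔxΔp ≥ ℏ/2

With Δx ≈ L = 2.010e-10 m (the confinement size):
Δp_min = ℏ/(2Δx)
Δp_min = (1.055e-34 J·s) / (2 × 2.010e-10 m)
Δp_min = 2.623e-25 kg·m/s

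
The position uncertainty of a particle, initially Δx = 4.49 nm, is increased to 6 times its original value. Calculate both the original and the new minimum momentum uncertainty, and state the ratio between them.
Original Δp_min = 1.174 × 10^-26 kg·m/s; new Δp'_min = 1.957 × 10^-27 kg·m/s; ratio Δp'_min/Δp_min = 1/6.

From the uncertainty principle ΔxΔp ≥ ℏ/2, the minimum momentum uncertainty is Δp_min = ℏ/(2Δx).

Original (Δx = 4.49 nm = 4.490e-09 m):
Δp_min = (1.055e-34 J·s)/(2 × 4.490e-09 m) = 1.174e-26 kg·m/s

When Δx → 6Δx:
Δp'_min = ℏ/(2 × 6Δx) = (1/6) × ℏ/(2Δx) = (1/6) × Δp_min
Δp'_min = 1/6 × 1.174e-26 kg·m/s = 1.957e-27 kg·m/s

Since Δp_min ∝ 1/Δx, when Δx is increased to 6 times its original value, Δp_min decreases to 1/6 of its original value.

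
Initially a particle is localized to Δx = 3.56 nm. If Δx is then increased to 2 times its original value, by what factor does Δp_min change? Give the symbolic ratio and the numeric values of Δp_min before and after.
Original Δp_min = 1.481 × 10^-26 kg·m/s; new Δp'_min = 7.406 × 10^-27 kg·m/s; ratio Δp'_min/Δp_min = 1/2.

From the uncertainty principle ΔxΔp ≥ ℏ/2, the minimum momentum uncertainty is Δp_min = ℏ/(2Δx).

Original (Δx = 3.56 nm = 3.560e-09 m):
Δp_min = (1.055e-34 J·s)/(2 × 3.560e-09 m) = 1.481e-26 kg·m/s

When Δx → 2Δx:
Δp'_min = ℏ/(2 × 2Δx) = (1/2) × ℏ/(2Δx) = (1/2) × Δp_min
Δp'_min = 1/2 × 1.481e-26 kg·m/s = 7.406e-27 kg·m/s

Since Δp_min ∝ 1/Δx, when Δx is increased to 2 times its original value, Δp_min decreases to 1/2 of its original value.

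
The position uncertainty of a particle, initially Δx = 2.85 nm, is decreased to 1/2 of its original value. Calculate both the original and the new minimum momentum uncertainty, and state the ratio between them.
Original Δp_min = 1.850 × 10^-26 kg·m/s; new Δp'_min = 3.700 × 10^-26 kg·m/s; ratio Δp'_min/Δp_min = 2.

From the uncertainty principle ΔxΔp ≥ ℏ/2, the minimum momentum uncertainty is Δp_min = ℏ/(2Δx).

Original (Δx = 2.85 nm = 2.850e-09 m):
Δp_min = (1.055e-34 J·s)/(2 × 2.850e-09 m) = 1.850e-26 kg·m/s

When Δx → (1/2)Δx:
Δp'_min = ℏ/(2 × (1/2)Δx) = 2 × ℏ/(2Δx) = 2 × Δp_min
Δp'_min = 2 × 1.850e-26 kg·m/s = 3.700e-26 kg·m/s

Since Δp_min ∝ 1/Δx, when Δx is decreased to 1/2 of its original value, Δp_min increases to 2 times its original value.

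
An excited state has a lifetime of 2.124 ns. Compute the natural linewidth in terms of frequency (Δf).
37.466 MHz

Using the energy-time uncertainty principle and E = hf:
ΔEΔt ≥ ℏ/2
hΔf·Δt ≥ ℏ/2

The minimum frequency uncertainty is:
Δf = ℏ/(2hτ) = 1/(4πτ)
Δf = 1/(4π × 2.124e-09 s)
Δf = 3.747e+07 Hz = 37.466 MHz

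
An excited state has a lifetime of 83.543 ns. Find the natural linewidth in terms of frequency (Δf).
952.533 kHz

Using the energy-time uncertainty principle and E = hf:
ΔEΔt ≥ ℏ/2
hΔf·Δt ≥ ℏ/2

The minimum frequency uncertainty is:
Δf = ℏ/(2hτ) = 1/(4πτ)
Δf = 1/(4π × 8.354e-08 s)
Δf = 9.525e+05 Hz = 952.533 kHz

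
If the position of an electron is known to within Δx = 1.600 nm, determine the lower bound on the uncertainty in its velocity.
36.177 km/s

Using the Heisenberg uncertainty principle and Δp = mΔv:
ΔxΔp ≥ ℏ/2
Δx(mΔv) ≥ ℏ/2

The minimum uncertainty in velocity is:
Δv_min = ℏ/(2mΔx)
Δv_min = (1.055e-34 J·s) / (2 × 9.109e-31 kg × 1.600e-09 m)
Δv_min = 3.618e+04 m/s = 36.177 km/s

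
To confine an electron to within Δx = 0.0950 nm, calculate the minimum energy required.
1.055 eV

Localizing a particle requires giving it sufficient momentum uncertainty:

1. From uncertainty principle: Δp ≥ ℏ/(2Δx)
   Δp_min = (1.055e-34 J·s) / (2 × 9.500e-11 m)
   Δp_min = 5.550e-25 kg·m/s

2. This momentum uncertainty corresponds to kinetic energy:
   KE ≈ (Δp)²/(2m) = (5.550e-25)²/(2 × 9.109e-31 kg)
   KE = 1.691e-19 J = 1.055 eV

Tighter localization requires more energy.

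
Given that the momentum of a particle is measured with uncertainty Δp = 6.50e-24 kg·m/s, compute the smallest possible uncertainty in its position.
8.112 pm

Using the Heisenberg uncertainty principle:
ΔxΔp ≥ ℏ/2

The minimum uncertainty in position is:
Δx_min = ℏ/(2Δp)
Δx_min = (1.055e-34 J·s) / (2 × 6.500e-24 kg·m/s)
Δx_min = 8.112e-12 m = 8.112 pm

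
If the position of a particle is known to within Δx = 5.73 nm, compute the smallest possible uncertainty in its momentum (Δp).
9.202 × 10^-27 kg·m/s

Using the Heisenberg uncertainty principle:
ΔxΔp ≥ ℏ/2

The minimum uncertainty in momentum is:
Δp_min = ℏ/(2Δx)
Δp_min = (1.055e-34 J·s) / (2 × 5.730e-09 m)
Δp_min = 9.202e-27 kg·m/s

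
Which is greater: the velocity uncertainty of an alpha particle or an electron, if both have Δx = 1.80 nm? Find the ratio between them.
The electron has the larger minimum velocity uncertainty, by a ratio of 7294.3.

For both particles, Δp_min = ℏ/(2Δx) = 2.929e-26 kg·m/s (same for both).

The velocity uncertainty is Δv = Δp/m:
- alpha particle: Δv = 2.929e-26 / 6.645e-27 = 4.409e+00 m/s = 4.409 m/s
- electron: Δv = 2.929e-26 / 9.109e-31 = 3.216e+04 m/s = 32.158 km/s

Ratio: 3.216e+04 / 4.409e+00 = 7294.3

The lighter particle has larger velocity uncertainty because Δv ∝ 1/m.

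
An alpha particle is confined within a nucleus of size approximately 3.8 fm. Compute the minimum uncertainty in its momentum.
1.388 × 10^-20 kg·m/s

Using the Heisenberg uncertainty principle:
ΔxΔp ≥ ℏ/2

With Δx ≈ L = 3.800e-15 m (the confinement size):
Δp_min = ℏ/(2Δx)
Δp_min = (1.055e-34 J·s) / (2 × 3.800e-15 m)
Δp_min = 1.388e-20 kg·m/s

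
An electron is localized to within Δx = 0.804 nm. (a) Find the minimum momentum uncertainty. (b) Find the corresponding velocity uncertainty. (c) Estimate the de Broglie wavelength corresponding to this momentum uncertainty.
(a) Δp_min = 6.558 × 10^-26 kg·m/s
(b) Δv_min = 71.995 km/s
(c) λ_dB = 10.103 nm

Step-by-step:

(a) From the uncertainty principle:
Δp_min = ℏ/(2Δx) = (1.055e-34 J·s)/(2 × 8.040e-10 m) = 6.558e-26 kg·m/s

(b) The velocity uncertainty:
Δv = Δp/m = (6.558e-26 kg·m/s)/(9.109e-31 kg) = 7.199e+04 m/s = 71.995 km/s

(c) The de Broglie wavelength for this momentum:
λ = h/p = (6.626e-34 J·s)/(6.558e-26 kg·m/s) = 1.010e-08 m = 10.103 nm

Note: The de Broglie wavelength is comparable to the localization size, as expected from wave-particle duality.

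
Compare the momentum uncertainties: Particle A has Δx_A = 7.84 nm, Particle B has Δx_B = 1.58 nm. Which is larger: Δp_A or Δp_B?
Particle B has the larger minimum momentum uncertainty, by a factor of 4.96.

For each particle, the minimum momentum uncertainty is Δp_min = ℏ/(2Δx):

Particle A: Δp_A = ℏ/(2×7.840e-09 m) = 6.726e-27 kg·m/s
Particle B: Δp_B = ℏ/(2×1.580e-09 m) = 3.337e-26 kg·m/s

Ratio: Δp_B/Δp_A = 4.96

Since Δp_min ∝ 1/Δx, the particle with smaller position uncertainty (B) has larger momentum uncertainty.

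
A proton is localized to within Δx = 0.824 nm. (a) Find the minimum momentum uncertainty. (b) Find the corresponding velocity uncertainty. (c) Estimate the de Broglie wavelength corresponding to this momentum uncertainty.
(a) Δp_min = 6.399 × 10^-26 kg·m/s
(b) Δv_min = 38.258 m/s
(c) λ_dB = 10.355 nm

Step-by-step:

(a) From the uncertainty principle:
Δp_min = ℏ/(2Δx) = (1.055e-34 J·s)/(2 × 8.240e-10 m) = 6.399e-26 kg·m/s

(b) The velocity uncertainty:
Δv = Δp/m = (6.399e-26 kg·m/s)/(1.673e-27 kg) = 3.826e+01 m/s = 38.258 m/s

(c) The de Broglie wavelength for this momentum:
λ = h/p = (6.626e-34 J·s)/(6.399e-26 kg·m/s) = 1.035e-08 m = 10.355 nm

Note: The de Broglie wavelength is comparable to the localization size, as expected from wave-particle duality.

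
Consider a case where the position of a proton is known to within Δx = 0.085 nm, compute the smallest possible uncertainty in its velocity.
370.877 m/s

Using the Heisenberg uncertainty principle and Δp = mΔv:
ΔxΔp ≥ ℏ/2
Δx(mΔv) ≥ ℏ/2

The minimum uncertainty in velocity is:
Δv_min = ℏ/(2mΔx)
Δv_min = (1.055e-34 J·s) / (2 × 1.673e-27 kg × 8.500e-11 m)
Δv_min = 3.709e+02 m/s = 370.877 m/s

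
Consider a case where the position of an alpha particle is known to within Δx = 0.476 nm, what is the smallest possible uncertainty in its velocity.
16.671 m/s

Using the Heisenberg uncertainty principle and Δp = mΔv:
ΔxΔp ≥ ℏ/2
Δx(mΔv) ≥ ℏ/2

The minimum uncertainty in velocity is:
Δv_min = ℏ/(2mΔx)
Δv_min = (1.055e-34 J·s) / (2 × 6.645e-27 kg × 4.760e-10 m)
Δv_min = 1.667e+01 m/s = 16.671 m/s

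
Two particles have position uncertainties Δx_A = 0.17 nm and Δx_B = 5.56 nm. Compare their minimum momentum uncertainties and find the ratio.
Particle A has the larger minimum momentum uncertainty, by a factor of 32.71.

For each particle, the minimum momentum uncertainty is Δp_min = ℏ/(2Δx):

Particle A: Δp_A = ℏ/(2×1.700e-10 m) = 3.102e-25 kg·m/s
Particle B: Δp_B = ℏ/(2×5.560e-09 m) = 9.484e-27 kg·m/s

Ratio: Δp_A/Δp_B = 32.71

Since Δp_min ∝ 1/Δx, the particle with smaller position uncertainty (A) has larger momentum uncertainty.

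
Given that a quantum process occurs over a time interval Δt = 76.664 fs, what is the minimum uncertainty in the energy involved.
4.293 meV

Using the energy-time uncertainty principle:
ΔEΔt ≥ ℏ/2

The minimum uncertainty in energy is:
ΔE_min = ℏ/(2Δt)
ΔE_min = (1.055e-34 J·s) / (2 × 7.666e-14 s)
ΔE_min = 6.878e-22 J = 4.293 meV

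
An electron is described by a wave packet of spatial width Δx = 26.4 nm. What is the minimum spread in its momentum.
1.997 × 10^-27 kg·m/s

For a wave packet, the spatial width Δx and momentum spread Δp are related by the uncertainty principle:
ΔxΔp ≥ ℏ/2

The minimum momentum spread is:
Δp_min = ℏ/(2Δx)
Δp_min = (1.055e-34 J·s) / (2 × 2.640e-08 m)
Δp_min = 1.997e-27 kg·m/s

A wave packet cannot have both a well-defined position and well-defined momentum.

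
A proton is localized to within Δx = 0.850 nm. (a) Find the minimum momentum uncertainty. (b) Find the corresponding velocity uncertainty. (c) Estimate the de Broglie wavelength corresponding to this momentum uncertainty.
(a) Δp_min = 6.203 × 10^-26 kg·m/s
(b) Δv_min = 37.088 m/s
(c) λ_dB = 10.681 nm

Step-by-step:

(a) From the uncertainty principle:
Δp_min = ℏ/(2Δx) = (1.055e-34 J·s)/(2 × 8.500e-10 m) = 6.203e-26 kg·m/s

(b) The velocity uncertainty:
Δv = Δp/m = (6.203e-26 kg·m/s)/(1.673e-27 kg) = 3.709e+01 m/s = 37.088 m/s

(c) The de Broglie wavelength for this momentum:
λ = h/p = (6.626e-34 J·s)/(6.203e-26 kg·m/s) = 1.068e-08 m = 10.681 nm

Note: The de Broglie wavelength is comparable to the localization size, as expected from wave-particle duality.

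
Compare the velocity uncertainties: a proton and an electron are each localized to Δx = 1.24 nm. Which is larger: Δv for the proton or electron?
The electron has the larger minimum velocity uncertainty, by a ratio of 1836.2.

For both particles, Δp_min = ℏ/(2Δx) = 4.252e-26 kg·m/s (same for both).

The velocity uncertainty is Δv = Δp/m:
- proton: Δv = 4.252e-26 / 1.673e-27 = 2.542e+01 m/s = 25.423 m/s
- electron: Δv = 4.252e-26 / 9.109e-31 = 4.668e+04 m/s = 46.680 km/s

Ratio: 4.668e+04 / 2.542e+01 = 1836.2

The lighter particle has larger velocity uncertainty because Δv ∝ 1/m.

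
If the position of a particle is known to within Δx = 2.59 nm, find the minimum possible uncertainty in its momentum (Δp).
2.036 × 10^-26 kg·m/s

Using the Heisenberg uncertainty principle:
ΔxΔp ≥ ℏ/2

The minimum uncertainty in momentum is:
Δp_min = ℏ/(2Δx)
Δp_min = (1.055e-34 J·s) / (2 × 2.590e-09 m)
Δp_min = 2.036e-26 kg·m/s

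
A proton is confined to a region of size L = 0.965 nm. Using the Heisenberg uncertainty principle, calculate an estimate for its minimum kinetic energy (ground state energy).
5.571 μeV

Using the uncertainty principle to estimate ground state energy:

1. The position uncertainty is approximately the confinement size:
   Δx ≈ L = 9.650e-10 m

2. From ΔxΔp ≥ ℏ/2, the minimum momentum uncertainty is:
   Δp ≈ ℏ/(2L) = 5.464e-26 kg·m/s

3. The kinetic energy is approximately:
   KE ≈ (Δp)²/(2m) = (5.464e-26)²/(2 × 1.673e-27 kg)
   KE ≈ 8.925e-25 J = 5.571 μeV

This is an order-of-magnitude estimate of the ground state energy.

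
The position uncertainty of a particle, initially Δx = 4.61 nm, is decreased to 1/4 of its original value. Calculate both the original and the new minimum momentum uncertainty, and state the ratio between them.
Original Δp_min = 1.144 × 10^-26 kg·m/s; new Δp'_min = 4.575 × 10^-26 kg·m/s; ratio Δp'_min/Δp_min = 4.

From the uncertainty principle ΔxΔp ≥ ℏ/2, the minimum momentum uncertainty is Δp_min = ℏ/(2Δx).

Original (Δx = 4.61 nm = 4.610e-09 m):
Δp_min = (1.055e-34 J·s)/(2 × 4.610e-09 m) = 1.144e-26 kg·m/s

When Δx → (1/4)Δx:
Δp'_min = ℏ/(2 × (1/4)Δx) = 4 × ℏ/(2Δx) = 4 × Δp_min
Δp'_min = 4 × 1.144e-26 kg·m/s = 4.575e-26 kg·m/s

Since Δp_min ∝ 1/Δx, when Δx is decreased to 1/4 of its original value, Δp_min increases to 4 times its original value.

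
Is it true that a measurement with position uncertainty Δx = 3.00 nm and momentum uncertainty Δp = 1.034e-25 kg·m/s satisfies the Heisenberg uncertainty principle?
Yes, it satisfies the uncertainty principle.

Calculate the product ΔxΔp:
ΔxΔp = (3.000e-09 m) × (1.034e-25 kg·m/s)
ΔxΔp = 3.102e-34 J·s

Compare to the minimum allowed value ℏ/2:
ℏ/2 = 5.273e-35 J·s

Since ΔxΔp = 3.102e-34 J·s ≥ 5.273e-35 J·s = ℏ/2,
the measurement satisfies the uncertainty principle.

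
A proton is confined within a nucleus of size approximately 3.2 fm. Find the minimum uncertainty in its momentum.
1.648 × 10^-20 kg·m/s

Using the Heisenberg uncertainty principle:
ΔxΔp ≥ ℏ/2

With Δx ≈ L = 3.200e-15 m (the confinement size):
Δp_min = ℏ/(2Δx)
Δp_min = (1.055e-34 J·s) / (2 × 3.200e-15 m)
Δp_min = 1.648e-20 kg·m/s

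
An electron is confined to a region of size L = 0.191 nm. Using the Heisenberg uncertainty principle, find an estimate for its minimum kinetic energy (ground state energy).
261.094 meV

Using the uncertainty principle to estimate ground state energy:

1. The position uncertainty is approximately the confinement size:
   Δx ≈ L = 1.910e-10 m

2. From ΔxΔp ≥ ℏ/2, the minimum momentum uncertainty is:
   Δp ≈ ℏ/(2L) = 2.761e-25 kg·m/s

3. The kinetic energy is approximately:
   KE ≈ (Δp)²/(2m) = (2.761e-25)²/(2 × 9.109e-31 kg)
   KE ≈ 4.183e-20 J = 261.094 meV

This is an order-of-magnitude estimate of the ground state energy.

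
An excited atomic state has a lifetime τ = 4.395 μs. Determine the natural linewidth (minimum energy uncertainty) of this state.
74.882 peV

Using the energy-time uncertainty principle:
ΔEΔt ≥ ℏ/2

The lifetime τ represents the time uncertainty Δt.
The natural linewidth (minimum energy uncertainty) is:

ΔE = ℏ/(2τ)
ΔE = (1.055e-34 J·s) / (2 × 4.395e-06 s)
ΔE = 1.200e-29 J = 74.882 peV

This natural linewidth limits the precision of spectroscopic measurements.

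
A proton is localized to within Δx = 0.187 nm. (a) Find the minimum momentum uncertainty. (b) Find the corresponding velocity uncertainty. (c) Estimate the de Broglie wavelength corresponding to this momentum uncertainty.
(a) Δp_min = 2.820 × 10^-25 kg·m/s
(b) Δv_min = 168.580 m/s
(c) λ_dB = 2.350 nm

Step-by-step:

(a) From the uncertainty principle:
Δp_min = ℏ/(2Δx) = (1.055e-34 J·s)/(2 × 1.870e-10 m) = 2.820e-25 kg·m/s

(b) The velocity uncertainty:
Δv = Δp/m = (2.820e-25 kg·m/s)/(1.673e-27 kg) = 1.686e+02 m/s = 168.580 m/s

(c) The de Broglie wavelength for this momentum:
λ = h/p = (6.626e-34 J·s)/(2.820e-25 kg·m/s) = 2.350e-09 m = 2.350 nm

Note: The de Broglie wavelength is comparable to the localization size, as expected from wave-particle duality.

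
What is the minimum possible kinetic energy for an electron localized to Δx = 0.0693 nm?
1.983 eV

Localizing a particle requires giving it sufficient momentum uncertainty:

1. From uncertainty principle: Δp ≥ ℏ/(2Δx)
   Δp_min = (1.055e-34 J·s) / (2 × 6.930e-11 m)
   Δp_min = 7.609e-25 kg·m/s

2. This momentum uncertainty corresponds to kinetic energy:
   KE ≈ (Δp)²/(2m) = (7.609e-25)²/(2 × 9.109e-31 kg)
   KE = 3.178e-19 J = 1.983 eV

Tighter localization requires more energy.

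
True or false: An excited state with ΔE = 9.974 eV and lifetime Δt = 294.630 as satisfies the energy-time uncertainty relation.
Yes, it satisfies the uncertainty relation.

Calculate the product ΔEΔt:
ΔE = 9.974 eV = 1.598e-18 J
ΔEΔt = (1.598e-18 J) × (2.946e-16 s)
ΔEΔt = 4.708e-34 J·s

Compare to the minimum allowed value ℏ/2:
ℏ/2 = 5.273e-35 J·s

Since ΔEΔt = 4.708e-34 J·s ≥ 5.273e-35 J·s = ℏ/2,
this satisfies the uncertainty relation.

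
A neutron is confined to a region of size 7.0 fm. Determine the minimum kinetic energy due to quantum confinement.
105.721 keV

Using the uncertainty principle:

1. Position uncertainty: Δx ≈ 7.000e-15 m
2. Minimum momentum uncertainty: Δp = ℏ/(2Δx) = 7.533e-21 kg·m/s
3. Minimum kinetic energy:
   KE = (Δp)²/(2m) = (7.533e-21)²/(2 × 1.675e-27 kg)
   KE = 1.694e-14 J = 105.721 keV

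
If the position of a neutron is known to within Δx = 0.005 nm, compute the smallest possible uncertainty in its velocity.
6.296 km/s

Using the Heisenberg uncertainty principle and Δp = mΔv:
ΔxΔp ≥ ℏ/2
Δx(mΔv) ≥ ℏ/2

The minimum uncertainty in velocity is:
Δv_min = ℏ/(2mΔx)
Δv_min = (1.055e-34 J·s) / (2 × 1.675e-27 kg × 5.000e-12 m)
Δv_min = 6.296e+03 m/s = 6.296 km/s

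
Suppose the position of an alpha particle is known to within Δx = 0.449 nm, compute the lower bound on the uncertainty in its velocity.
17.674 m/s

Using the Heisenberg uncertainty principle and Δp = mΔv:
ΔxΔp ≥ ℏ/2
Δx(mΔv) ≥ ℏ/2

The minimum uncertainty in velocity is:
Δv_min = ℏ/(2mΔx)
Δv_min = (1.055e-34 J·s) / (2 × 6.645e-27 kg × 4.490e-10 m)
Δv_min = 1.767e+01 m/s = 17.674 m/s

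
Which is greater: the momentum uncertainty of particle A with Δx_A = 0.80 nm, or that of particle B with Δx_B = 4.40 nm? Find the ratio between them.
Particle A has the larger minimum momentum uncertainty, by a factor of 5.50.

For each particle, the minimum momentum uncertainty is Δp_min = ℏ/(2Δx):

Particle A: Δp_A = ℏ/(2×8.000e-10 m) = 6.591e-26 kg·m/s
Particle B: Δp_B = ℏ/(2×4.400e-09 m) = 1.198e-26 kg·m/s

Ratio: Δp_A/Δp_B = 5.50

Since Δp_min ∝ 1/Δx, the particle with smaller position uncertainty (A) has larger momentum uncertainty.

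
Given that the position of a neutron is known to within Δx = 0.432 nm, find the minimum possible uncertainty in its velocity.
72.873 m/s

Using the Heisenberg uncertainty principle and Δp = mΔv:
ΔxΔp ≥ ℏ/2
Δx(mΔv) ≥ ℏ/2

The minimum uncertainty in velocity is:
Δv_min = ℏ/(2mΔx)
Δv_min = (1.055e-34 J·s) / (2 × 1.675e-27 kg × 4.320e-10 m)
Δv_min = 7.287e+01 m/s = 72.873 m/s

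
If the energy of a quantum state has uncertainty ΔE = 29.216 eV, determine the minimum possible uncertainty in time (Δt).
11.265 as

Using the energy-time uncertainty principle:
ΔEΔt ≥ ℏ/2

The minimum uncertainty in time is:
Δt_min = ℏ/(2ΔE)
Δt_min = (1.055e-34 J·s) / (2 × 4.681e-18 J)
Δt_min = 1.126e-17 s = 11.265 as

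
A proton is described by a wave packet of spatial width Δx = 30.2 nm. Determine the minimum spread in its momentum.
1.746 × 10^-27 kg·m/s

For a wave packet, the spatial width Δx and momentum spread Δp are related by the uncertainty principle:
ΔxΔp ≥ ℏ/2

The minimum momentum spread is:
Δp_min = ℏ/(2Δx)
Δp_min = (1.055e-34 J·s) / (2 × 3.020e-08 m)
Δp_min = 1.746e-27 kg·m/s

A wave packet cannot have both a well-defined position and well-defined momentum.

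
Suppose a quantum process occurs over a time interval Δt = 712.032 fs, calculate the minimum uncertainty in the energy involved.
462.207 μeV

Using the energy-time uncertainty principle:
ΔEΔt ≥ ℏ/2

The minimum uncertainty in energy is:
ΔE_min = ℏ/(2Δt)
ΔE_min = (1.055e-34 J·s) / (2 × 7.120e-13 s)
ΔE_min = 7.405e-23 J = 462.207 μeV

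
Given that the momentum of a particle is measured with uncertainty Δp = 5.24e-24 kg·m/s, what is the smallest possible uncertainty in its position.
10.063 pm

Using the Heisenberg uncertainty principle:
ΔxΔp ≥ ℏ/2

The minimum uncertainty in position is:
Δx_min = ℏ/(2Δp)
Δx_min = (1.055e-34 J·s) / (2 × 5.240e-24 kg·m/s)
Δx_min = 1.006e-11 m = 10.063 pm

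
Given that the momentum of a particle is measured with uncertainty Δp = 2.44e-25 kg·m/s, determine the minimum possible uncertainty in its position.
216.101 pm

Using the Heisenberg uncertainty principle:
ΔxΔp ≥ ℏ/2

The minimum uncertainty in position is:
Δx_min = ℏ/(2Δp)
Δx_min = (1.055e-34 J·s) / (2 × 2.440e-25 kg·m/s)
Δx_min = 2.161e-10 m = 216.101 pm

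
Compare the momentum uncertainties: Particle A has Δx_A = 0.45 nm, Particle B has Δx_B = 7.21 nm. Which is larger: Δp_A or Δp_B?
Particle A has the larger minimum momentum uncertainty, by a factor of 16.02.

For each particle, the minimum momentum uncertainty is Δp_min = ℏ/(2Δx):

Particle A: Δp_A = ℏ/(2×4.500e-10 m) = 1.172e-25 kg·m/s
Particle B: Δp_B = ℏ/(2×7.210e-09 m) = 7.313e-27 kg·m/s

Ratio: Δp_A/Δp_B = 16.02

Since Δp_min ∝ 1/Δx, the particle with smaller position uncertainty (A) has larger momentum uncertainty.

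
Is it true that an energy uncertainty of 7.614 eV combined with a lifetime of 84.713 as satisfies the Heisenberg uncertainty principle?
Yes, it satisfies the uncertainty relation.

Calculate the product ΔEΔt:
ΔE = 7.614 eV = 1.220e-18 J
ΔEΔt = (1.220e-18 J) × (8.471e-17 s)
ΔEΔt = 1.033e-34 J·s

Compare to the minimum allowed value ℏ/2:
ℏ/2 = 5.273e-35 J·s

Since ΔEΔt = 1.033e-34 J·s ≥ 5.273e-35 J·s = ℏ/2,
this satisfies the uncertainty relation.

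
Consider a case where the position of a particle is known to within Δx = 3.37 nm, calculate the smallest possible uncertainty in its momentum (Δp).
1.565 × 10^-26 kg·m/s

Using the Heisenberg uncertainty principle:
ΔxΔp ≥ ℏ/2

The minimum uncertainty in momentum is:
Δp_min = ℏ/(2Δx)
Δp_min = (1.055e-34 J·s) / (2 × 3.370e-09 m)
Δp_min = 1.565e-26 kg·m/s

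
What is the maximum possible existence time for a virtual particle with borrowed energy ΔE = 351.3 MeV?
9.368 × 10^-25 s

Using the energy-time uncertainty principle:
ΔEΔt ≥ ℏ/2

For a virtual particle borrowing energy ΔE, the maximum lifetime is:
Δt_max = ℏ/(2ΔE)

Converting energy:
ΔE = 351.3 MeV = 5.628e-11 J

Δt_max = (1.055e-34 J·s) / (2 × 5.628e-11 J)
Δt_max = 9.368e-25 s = 9.368 × 10^-25 s

Virtual particles with higher borrowed energy exist for shorter times.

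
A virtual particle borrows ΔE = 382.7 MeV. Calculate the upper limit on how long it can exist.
8.600 × 10^-25 s

Using the energy-time uncertainty principle:
ΔEΔt ≥ ℏ/2

For a virtual particle borrowing energy ΔE, the maximum lifetime is:
Δt_max = ℏ/(2ΔE)

Converting energy:
ΔE = 382.7 MeV = 6.132e-11 J

Δt_max = (1.055e-34 J·s) / (2 × 6.132e-11 J)
Δt_max = 8.600e-25 s = 8.600 × 10^-25 s

Virtual particles with higher borrowed energy exist for shorter times.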